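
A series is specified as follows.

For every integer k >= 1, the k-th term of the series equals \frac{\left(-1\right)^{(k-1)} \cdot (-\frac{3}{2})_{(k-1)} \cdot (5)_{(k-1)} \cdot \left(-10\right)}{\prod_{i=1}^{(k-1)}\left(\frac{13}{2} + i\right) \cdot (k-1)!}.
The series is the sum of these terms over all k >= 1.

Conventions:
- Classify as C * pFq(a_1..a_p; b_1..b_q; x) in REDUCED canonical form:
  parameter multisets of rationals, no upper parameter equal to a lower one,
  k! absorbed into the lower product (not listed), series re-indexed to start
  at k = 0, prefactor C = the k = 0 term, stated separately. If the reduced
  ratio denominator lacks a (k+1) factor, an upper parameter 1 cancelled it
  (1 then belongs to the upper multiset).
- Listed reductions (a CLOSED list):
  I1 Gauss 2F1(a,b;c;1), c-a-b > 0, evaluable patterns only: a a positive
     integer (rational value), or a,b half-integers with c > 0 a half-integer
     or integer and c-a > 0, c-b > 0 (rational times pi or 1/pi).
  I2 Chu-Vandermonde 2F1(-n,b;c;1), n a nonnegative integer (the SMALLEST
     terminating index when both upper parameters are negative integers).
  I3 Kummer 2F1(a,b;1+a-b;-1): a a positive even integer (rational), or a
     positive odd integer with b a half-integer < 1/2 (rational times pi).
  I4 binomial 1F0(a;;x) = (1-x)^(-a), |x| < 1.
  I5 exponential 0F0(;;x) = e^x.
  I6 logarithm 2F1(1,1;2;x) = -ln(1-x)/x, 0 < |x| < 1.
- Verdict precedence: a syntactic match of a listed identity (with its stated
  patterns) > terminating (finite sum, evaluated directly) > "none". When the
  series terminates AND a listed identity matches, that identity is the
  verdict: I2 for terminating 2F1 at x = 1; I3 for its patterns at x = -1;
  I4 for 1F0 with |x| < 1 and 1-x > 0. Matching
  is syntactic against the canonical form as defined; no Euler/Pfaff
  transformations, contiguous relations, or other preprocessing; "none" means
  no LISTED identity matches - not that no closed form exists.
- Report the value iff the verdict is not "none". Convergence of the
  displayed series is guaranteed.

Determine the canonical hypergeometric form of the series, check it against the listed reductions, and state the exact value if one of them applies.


At argument -1: a 2F1 with upper {-\frac{3}{2}, 5}, lower {\frac{15}{2}}, scaled by C = -10. Verdict (x = -1): Kummer's theorem (I3) applies (x = -1; c = \frac{15}{2} equals 1+a-b for upper {-\frac{3}{2}, 5}: listed pattern). Hence: \left(-\frac{225225}{32768}\right) \cdot \pi.

Key step: x = -1 and the lower running product (C = -10) is a rising factorial.
Adjacent-term ratio: r(k) = -1 * (k-\frac{3}{2}) (k+5) / [(k+\frac{15}{2}) (k+1)] - rational in k, leading ratio -1; with t_0 = -10, classification follows.


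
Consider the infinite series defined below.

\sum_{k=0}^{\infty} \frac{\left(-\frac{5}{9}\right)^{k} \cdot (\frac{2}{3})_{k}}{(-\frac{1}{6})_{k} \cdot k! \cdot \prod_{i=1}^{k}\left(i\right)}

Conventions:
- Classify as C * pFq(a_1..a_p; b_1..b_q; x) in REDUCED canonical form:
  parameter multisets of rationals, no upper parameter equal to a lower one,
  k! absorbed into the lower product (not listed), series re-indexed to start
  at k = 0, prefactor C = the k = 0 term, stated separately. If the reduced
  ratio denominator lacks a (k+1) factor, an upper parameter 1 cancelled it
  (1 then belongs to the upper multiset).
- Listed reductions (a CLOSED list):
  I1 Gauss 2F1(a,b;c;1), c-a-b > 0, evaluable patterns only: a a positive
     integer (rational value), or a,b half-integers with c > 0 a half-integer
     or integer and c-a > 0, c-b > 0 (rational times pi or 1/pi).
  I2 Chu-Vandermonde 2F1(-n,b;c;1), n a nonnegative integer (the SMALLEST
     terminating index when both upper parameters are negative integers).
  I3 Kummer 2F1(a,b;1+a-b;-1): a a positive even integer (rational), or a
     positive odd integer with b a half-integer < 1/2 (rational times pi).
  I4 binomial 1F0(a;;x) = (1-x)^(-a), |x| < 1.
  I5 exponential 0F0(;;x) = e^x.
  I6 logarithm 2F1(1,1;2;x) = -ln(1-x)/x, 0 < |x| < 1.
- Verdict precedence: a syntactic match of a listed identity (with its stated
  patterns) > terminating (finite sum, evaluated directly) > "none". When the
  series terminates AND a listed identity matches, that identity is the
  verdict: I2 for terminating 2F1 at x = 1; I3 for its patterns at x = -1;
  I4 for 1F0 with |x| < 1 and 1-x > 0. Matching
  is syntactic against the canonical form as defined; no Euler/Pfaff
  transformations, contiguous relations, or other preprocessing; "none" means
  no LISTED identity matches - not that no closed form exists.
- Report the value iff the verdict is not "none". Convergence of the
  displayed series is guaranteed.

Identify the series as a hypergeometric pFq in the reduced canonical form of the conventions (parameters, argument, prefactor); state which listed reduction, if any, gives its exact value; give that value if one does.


The series (x = -\frac{5}{9}) is 1F2: upper {\frac{2}{3}}, lower {-\frac{1}{6}, 1}, prefactor 1. Verdict: none - this 1F2 at x = -\frac{5}{9} matches no listed pattern, and upper {\frac{2}{3}} holds no stopper.

First insight: t_0 = 1 here, and the product of the first k integers (C = 1) is k!.
Step ratio: r(k) = -\frac{5}{9} * (k+\frac{2}{3}) / [(k-\frac{1}{6}) (k+1) (k+1)] - rational in k, leading ratio -\frac{5}{9}; with t_0 = 1, classification follows.


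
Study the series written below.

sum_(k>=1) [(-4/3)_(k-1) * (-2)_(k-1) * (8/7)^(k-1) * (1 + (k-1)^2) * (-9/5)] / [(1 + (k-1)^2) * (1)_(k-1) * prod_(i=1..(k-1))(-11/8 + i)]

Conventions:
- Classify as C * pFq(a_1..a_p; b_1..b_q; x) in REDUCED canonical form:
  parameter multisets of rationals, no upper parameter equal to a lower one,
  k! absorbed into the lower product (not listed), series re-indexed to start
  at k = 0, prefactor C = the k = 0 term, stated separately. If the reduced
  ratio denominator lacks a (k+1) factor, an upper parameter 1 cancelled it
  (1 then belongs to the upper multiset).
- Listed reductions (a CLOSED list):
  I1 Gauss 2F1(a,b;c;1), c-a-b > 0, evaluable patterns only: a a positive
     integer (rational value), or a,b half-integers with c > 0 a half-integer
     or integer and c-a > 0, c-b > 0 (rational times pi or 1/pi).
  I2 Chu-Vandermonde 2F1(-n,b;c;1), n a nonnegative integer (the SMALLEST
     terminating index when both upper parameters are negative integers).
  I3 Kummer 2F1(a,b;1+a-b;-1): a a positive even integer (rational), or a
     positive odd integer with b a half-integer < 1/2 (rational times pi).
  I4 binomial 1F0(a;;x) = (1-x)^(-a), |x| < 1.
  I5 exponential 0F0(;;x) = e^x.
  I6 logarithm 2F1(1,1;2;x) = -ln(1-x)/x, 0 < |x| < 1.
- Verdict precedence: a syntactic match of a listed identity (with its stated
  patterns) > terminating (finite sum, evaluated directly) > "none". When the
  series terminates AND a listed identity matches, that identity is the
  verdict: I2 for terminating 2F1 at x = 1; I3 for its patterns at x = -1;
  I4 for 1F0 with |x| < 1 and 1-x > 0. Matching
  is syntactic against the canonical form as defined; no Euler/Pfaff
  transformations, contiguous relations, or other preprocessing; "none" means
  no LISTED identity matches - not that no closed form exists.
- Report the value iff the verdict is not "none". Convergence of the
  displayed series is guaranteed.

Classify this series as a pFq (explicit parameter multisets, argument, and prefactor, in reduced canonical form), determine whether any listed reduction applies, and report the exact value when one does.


The tell: t_0 = -9/5 here, and (1)_k (C = -9/5) is k! itself.
Consecutive-term ratio: r(k) = (8/7) * (k-2) (k-4/3) / [(k-3/8) (k+1)] - poly over poly, x = (8/7) from leading terms; C = -9/5 at k = 0.

Classification (C = -9/5): 2F1 with upper {-2, -4/3}, lower {-3/8}, argument x = 8/7. Verdict: terminating - the sum ends at index 2 because -2 is a negative integer; exact evaluation follows. Hence: 63529/3675.


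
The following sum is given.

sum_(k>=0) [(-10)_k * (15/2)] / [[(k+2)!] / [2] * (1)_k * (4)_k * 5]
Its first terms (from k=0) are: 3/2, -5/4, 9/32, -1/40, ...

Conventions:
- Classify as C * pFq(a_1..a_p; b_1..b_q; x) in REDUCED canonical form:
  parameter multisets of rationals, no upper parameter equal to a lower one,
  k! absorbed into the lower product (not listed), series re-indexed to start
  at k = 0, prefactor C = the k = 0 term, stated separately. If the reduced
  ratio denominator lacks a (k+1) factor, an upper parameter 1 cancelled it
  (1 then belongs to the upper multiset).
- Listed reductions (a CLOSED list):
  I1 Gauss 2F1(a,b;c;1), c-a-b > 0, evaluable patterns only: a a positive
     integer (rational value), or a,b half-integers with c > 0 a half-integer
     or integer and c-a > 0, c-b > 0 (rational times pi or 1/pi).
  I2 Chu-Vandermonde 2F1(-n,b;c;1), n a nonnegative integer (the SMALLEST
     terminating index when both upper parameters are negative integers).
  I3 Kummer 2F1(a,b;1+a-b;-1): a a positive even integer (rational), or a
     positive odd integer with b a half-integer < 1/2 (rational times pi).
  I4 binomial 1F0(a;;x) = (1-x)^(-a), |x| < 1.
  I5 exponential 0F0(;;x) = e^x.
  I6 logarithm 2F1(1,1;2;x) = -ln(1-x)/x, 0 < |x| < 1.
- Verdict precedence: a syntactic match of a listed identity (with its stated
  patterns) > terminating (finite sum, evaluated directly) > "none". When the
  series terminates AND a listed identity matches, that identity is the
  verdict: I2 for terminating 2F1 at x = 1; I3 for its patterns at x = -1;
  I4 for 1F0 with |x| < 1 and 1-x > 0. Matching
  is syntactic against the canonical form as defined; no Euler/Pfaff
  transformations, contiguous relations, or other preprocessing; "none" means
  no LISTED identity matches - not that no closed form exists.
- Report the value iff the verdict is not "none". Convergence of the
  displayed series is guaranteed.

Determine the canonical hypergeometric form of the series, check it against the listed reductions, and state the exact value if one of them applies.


Canonical form: C = 3/2 times 1F2 with upper {-10}, lower {3, 4}, x = 1. Verdict: terminating (-10 upstairs). 11 nonzero terms in all; added directly. Its exact value is 84058882762035481/165708495912960000.

Key step: t_0 = 3/2 here, and the denominator's factorial ratio (C = 3/2, x = 1) is a lower Pochhammer.
Ratio: r(k) = 1 * (k-10) / [(k+3) (k+4) (k+1)] - rational; roots negated = parameters, x = 1, C = 3/2.


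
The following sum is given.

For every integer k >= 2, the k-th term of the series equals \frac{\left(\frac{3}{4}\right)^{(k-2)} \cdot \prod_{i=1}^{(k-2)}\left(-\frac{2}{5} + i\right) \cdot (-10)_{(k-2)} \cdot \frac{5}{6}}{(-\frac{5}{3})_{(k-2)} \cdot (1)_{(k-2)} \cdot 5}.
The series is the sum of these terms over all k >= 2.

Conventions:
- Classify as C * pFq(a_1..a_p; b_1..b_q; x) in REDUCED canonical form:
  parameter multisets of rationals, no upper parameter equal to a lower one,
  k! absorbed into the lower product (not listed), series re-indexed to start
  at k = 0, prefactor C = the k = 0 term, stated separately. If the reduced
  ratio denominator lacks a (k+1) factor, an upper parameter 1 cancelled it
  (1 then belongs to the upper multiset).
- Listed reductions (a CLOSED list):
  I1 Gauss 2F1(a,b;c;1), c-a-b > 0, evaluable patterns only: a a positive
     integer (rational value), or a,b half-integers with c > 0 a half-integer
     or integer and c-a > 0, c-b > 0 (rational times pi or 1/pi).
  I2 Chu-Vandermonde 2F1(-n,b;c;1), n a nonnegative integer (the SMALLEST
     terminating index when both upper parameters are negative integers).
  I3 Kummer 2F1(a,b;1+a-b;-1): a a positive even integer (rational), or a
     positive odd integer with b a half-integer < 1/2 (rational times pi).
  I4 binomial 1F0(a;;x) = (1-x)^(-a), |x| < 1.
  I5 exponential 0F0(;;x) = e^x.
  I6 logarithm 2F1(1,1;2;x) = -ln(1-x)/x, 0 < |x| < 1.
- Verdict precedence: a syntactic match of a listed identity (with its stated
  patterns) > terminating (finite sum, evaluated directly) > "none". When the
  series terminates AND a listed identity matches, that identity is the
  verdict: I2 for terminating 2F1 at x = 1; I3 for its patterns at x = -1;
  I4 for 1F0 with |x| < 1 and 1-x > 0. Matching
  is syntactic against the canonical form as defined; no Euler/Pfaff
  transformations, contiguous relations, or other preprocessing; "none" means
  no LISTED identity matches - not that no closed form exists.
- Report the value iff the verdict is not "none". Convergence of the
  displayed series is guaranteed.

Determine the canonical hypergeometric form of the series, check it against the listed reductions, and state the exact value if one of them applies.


Prefactor \frac{1}{6}, argument \frac{3}{4}: 2F1 with upper {-10, \frac{3}{5}} over lower {-\frac{5}{3}}. Verdict: terminating - the sum ends at index 10 because -10 is a negative integer; exact evaluation follows. Exact value: -\frac{18798263411449}{192000000000000}.

Key step: t_0 being \frac{1}{6}, the running product (prefactor 1/6) telescopes to a rising factorial.
Ratio: r(k) = \frac{3}{4} * (k-10) (k+\frac{3}{5}) / [(k-\frac{5}{3}) (k+1)] - rational; roots negated = parameters, x = \frac{3}{4}, C = \frac{1}{6}.


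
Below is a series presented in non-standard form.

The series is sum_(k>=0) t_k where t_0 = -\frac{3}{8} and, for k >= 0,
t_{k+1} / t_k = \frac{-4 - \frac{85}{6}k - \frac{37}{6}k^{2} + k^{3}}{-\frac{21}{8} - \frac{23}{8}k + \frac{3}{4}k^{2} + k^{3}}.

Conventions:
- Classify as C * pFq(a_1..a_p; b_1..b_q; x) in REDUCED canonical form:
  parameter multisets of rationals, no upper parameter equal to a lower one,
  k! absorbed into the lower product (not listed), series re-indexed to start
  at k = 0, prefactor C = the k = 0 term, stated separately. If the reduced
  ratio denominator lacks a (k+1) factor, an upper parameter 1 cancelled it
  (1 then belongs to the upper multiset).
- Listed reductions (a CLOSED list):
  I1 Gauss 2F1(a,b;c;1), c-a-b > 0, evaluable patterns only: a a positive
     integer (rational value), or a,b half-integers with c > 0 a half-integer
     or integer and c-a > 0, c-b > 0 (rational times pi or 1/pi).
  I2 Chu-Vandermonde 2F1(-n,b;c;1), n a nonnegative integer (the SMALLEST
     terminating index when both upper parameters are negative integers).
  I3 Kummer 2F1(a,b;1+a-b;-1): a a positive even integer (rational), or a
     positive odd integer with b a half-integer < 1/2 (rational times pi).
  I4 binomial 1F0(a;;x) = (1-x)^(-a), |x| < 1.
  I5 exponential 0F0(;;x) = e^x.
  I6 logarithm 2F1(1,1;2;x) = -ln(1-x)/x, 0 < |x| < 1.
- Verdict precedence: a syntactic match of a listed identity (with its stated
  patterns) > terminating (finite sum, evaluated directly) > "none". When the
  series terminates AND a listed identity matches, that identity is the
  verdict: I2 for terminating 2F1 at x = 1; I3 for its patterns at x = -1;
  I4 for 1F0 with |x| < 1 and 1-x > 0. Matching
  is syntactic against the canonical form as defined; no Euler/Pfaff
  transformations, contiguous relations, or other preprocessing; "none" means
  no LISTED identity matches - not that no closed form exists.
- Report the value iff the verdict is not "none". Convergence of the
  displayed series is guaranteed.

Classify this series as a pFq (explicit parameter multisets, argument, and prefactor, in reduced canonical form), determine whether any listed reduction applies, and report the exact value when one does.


With C = -\frac{3}{8}: the canonical form is 2F1(-8, \frac{1}{3}; -\frac{7}{4}; 1). Verdict: this is the Chu-Vandermonde identity I2 (terminating 2F1 at x = 1 with n = 8, b = 1/3, c = -\frac{7}{4}). Sum: \frac{17539225}{168643944}.

Structural cue: from the first term -\frac{3}{8}: the expanded ratio factors over Q; prefactor -3/8, roots give parameters.
Step ratio: r(k) = 1 * (k-8) (k+\frac{1}{3}) / [(k-\frac{7}{4}) (k+1)] ; factor over Q: parameters, x = 1, and C = -\frac{3}{8}.


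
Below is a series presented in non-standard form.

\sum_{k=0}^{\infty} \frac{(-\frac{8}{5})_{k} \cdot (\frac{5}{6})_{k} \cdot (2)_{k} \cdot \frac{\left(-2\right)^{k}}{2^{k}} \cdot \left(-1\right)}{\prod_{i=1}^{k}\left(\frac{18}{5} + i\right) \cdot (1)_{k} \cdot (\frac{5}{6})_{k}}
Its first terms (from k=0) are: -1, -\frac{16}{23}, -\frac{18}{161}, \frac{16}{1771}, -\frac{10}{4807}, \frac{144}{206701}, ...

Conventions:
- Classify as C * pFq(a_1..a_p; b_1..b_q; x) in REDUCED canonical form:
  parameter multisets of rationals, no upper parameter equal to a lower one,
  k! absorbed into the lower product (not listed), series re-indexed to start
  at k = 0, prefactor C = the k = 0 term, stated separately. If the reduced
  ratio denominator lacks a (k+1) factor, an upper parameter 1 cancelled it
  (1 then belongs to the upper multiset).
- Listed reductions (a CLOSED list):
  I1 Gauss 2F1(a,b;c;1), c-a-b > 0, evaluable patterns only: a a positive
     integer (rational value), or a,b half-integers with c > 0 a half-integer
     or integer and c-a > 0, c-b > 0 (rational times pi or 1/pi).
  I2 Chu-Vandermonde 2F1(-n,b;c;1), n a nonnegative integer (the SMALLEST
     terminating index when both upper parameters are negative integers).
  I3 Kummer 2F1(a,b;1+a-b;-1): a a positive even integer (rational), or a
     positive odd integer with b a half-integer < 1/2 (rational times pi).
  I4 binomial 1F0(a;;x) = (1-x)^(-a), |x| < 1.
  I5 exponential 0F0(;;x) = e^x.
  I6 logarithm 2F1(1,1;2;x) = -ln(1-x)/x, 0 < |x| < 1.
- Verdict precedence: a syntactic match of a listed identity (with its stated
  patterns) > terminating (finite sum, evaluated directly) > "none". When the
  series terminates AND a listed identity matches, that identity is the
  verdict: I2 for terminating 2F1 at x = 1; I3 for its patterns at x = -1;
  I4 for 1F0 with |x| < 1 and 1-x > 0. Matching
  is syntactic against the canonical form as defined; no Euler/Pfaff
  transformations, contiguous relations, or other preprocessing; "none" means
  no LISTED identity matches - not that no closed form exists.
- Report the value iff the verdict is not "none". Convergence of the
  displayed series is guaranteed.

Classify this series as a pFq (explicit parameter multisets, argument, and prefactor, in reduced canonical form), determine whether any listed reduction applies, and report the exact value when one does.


Key observation: t_0 = -1 here, and (1)_k (C = -1) is k! itself.
Term ratio: r(k) = -1 * (k-\frac{8}{5}) (k+2) / [(k+\frac{23}{5}) (k+1)] - rational in k, leading ratio -1; with t_0 = -1, classification follows.

The series (x = -1) is 2F1: upper {-\frac{8}{5}, 2}, lower {\frac{23}{5}}, prefactor -1. Verdict: Kummer (I3) fires (x = -1; c = \frac{23}{5} equals 1+a-b for upper {-\frac{8}{5}, 2}: listed pattern). Its exact value is -\frac{9}{5}.


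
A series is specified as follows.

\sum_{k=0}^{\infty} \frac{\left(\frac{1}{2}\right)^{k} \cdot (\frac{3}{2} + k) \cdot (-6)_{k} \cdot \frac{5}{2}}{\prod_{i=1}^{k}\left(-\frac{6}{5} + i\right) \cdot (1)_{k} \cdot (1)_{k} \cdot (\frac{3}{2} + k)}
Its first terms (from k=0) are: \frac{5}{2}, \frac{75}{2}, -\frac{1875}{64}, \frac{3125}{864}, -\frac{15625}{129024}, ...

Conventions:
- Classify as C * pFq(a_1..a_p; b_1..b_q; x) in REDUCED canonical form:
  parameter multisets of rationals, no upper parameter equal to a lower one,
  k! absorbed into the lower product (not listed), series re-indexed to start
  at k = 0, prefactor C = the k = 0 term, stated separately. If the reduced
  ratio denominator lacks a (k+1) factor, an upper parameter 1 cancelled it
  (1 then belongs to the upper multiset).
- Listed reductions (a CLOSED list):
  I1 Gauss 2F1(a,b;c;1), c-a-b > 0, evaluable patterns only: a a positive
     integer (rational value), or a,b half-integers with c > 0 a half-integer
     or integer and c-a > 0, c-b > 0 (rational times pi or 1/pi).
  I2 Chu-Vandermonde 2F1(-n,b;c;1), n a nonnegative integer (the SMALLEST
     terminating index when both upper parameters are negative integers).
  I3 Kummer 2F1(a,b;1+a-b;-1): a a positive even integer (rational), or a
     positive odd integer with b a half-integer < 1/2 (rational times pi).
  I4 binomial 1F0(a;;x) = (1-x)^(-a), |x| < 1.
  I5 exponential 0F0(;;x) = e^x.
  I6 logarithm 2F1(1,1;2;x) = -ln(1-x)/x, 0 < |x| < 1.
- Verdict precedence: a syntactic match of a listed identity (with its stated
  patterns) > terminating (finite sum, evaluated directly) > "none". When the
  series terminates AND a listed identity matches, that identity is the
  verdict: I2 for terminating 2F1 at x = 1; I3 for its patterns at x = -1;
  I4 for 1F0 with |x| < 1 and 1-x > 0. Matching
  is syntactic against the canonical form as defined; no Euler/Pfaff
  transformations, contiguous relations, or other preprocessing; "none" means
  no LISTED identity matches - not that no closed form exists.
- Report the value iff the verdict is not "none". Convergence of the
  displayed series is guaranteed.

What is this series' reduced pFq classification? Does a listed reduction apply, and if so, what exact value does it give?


Canonical form: C = \frac{5}{2} times 1F2 with upper {-6}, lower {-\frac{1}{5}, 1}, x = \frac{1}{2}. Verdict: terminating - no listed pattern fits, but -6 in the upper list cuts the series at k = 6; direct evaluation. Its exact value is \frac{60153663095}{4236115968}.

The tell: with t_0 = \frac{5}{2}, the lower running product (prefactor 5/2) is a rising factorial.
Adjacent-term ratio: r(k) = \frac{1}{2} * (k-6) / [(k-\frac{1}{5}) (k+1) (k+1)] - rational; roots negated = parameters, x = \frac{1}{2}, C = \frac{5}{2}.


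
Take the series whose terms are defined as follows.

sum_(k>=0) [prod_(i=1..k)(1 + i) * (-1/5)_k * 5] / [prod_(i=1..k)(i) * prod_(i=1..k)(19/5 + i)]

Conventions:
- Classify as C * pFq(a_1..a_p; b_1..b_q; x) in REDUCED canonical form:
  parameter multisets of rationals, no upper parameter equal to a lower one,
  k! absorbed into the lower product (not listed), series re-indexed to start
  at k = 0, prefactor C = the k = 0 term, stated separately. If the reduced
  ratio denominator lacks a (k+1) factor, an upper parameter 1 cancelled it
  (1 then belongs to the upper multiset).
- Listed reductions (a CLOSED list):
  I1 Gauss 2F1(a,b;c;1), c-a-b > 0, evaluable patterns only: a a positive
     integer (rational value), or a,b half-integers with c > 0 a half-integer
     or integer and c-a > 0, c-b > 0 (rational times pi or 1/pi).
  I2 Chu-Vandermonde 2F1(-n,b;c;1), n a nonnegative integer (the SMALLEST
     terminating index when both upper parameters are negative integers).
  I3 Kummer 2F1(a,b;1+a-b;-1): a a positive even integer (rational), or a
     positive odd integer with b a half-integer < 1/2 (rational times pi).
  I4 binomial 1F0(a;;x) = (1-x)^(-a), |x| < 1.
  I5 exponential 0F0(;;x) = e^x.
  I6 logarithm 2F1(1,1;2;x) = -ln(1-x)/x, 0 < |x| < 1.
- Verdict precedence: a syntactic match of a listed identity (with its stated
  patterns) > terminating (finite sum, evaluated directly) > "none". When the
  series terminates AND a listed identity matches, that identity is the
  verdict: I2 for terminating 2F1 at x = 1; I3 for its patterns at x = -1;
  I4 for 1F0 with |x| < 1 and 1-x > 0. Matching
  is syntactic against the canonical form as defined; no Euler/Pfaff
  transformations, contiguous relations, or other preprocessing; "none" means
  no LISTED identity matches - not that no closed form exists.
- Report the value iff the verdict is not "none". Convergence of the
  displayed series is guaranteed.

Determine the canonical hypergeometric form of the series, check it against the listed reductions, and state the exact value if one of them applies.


Reduced: x = 1, 2F1, upper = {-1/5, 2}, lower = {24/5}, C = 5. Verdict at x = 1: Gauss's theorem (I1) matches (x = 1: the Gamma ratio telescopes since c-a-b = 3 > 0 and a = 2 in Z>0). Exact value: 133/30.

Key observation: t_0 = 5 here, and the product of the first k integers (prefactor 5) is k!.
Adjacent-term ratio: r(k) = 1 * (k-1/5) (k+2) / [(k+24/5) (k+1)] - rational; roots negated = parameters, x = 1, C = 5.


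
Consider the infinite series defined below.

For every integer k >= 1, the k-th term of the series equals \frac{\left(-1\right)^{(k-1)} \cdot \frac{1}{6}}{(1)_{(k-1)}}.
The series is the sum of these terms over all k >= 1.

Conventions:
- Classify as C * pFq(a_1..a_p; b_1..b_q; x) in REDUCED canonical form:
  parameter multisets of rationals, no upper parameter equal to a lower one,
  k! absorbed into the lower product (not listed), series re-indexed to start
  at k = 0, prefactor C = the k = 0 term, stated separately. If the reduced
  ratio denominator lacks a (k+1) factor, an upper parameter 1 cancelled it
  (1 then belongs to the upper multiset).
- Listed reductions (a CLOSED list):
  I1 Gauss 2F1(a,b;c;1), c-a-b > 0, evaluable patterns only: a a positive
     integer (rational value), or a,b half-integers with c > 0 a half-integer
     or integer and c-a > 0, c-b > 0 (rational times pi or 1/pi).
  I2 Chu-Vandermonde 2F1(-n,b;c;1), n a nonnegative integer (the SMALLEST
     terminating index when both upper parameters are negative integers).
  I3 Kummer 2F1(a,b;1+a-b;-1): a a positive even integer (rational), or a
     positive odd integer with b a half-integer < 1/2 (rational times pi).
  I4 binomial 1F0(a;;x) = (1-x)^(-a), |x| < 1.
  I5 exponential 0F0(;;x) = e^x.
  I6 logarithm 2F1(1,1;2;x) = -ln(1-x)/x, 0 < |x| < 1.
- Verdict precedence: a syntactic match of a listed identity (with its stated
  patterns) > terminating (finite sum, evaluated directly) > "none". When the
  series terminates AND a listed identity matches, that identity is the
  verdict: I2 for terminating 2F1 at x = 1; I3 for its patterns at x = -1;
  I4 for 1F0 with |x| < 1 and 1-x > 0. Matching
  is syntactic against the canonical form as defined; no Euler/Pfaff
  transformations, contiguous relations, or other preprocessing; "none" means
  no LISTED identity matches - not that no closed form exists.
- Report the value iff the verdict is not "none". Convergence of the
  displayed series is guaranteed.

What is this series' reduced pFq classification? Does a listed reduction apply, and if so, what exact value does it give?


Key step: from the first term \frac{1}{6}: (1)_k (C = 1/6) is k! itself.
Step ratio: r(k) = -1 * 1 / [(k+1)] - rational in k, leading ratio -1; with t_0 = \frac{1}{6}, classification follows.

Canonical form: C = \frac{1}{6} times 0F0 with upper {-}, lower {-}, x = -1. Verdict: this is exponential (I5) (the 0F0 exponential series at x = -1). Hence: \frac{1}{6} \cdot e^{-1}.


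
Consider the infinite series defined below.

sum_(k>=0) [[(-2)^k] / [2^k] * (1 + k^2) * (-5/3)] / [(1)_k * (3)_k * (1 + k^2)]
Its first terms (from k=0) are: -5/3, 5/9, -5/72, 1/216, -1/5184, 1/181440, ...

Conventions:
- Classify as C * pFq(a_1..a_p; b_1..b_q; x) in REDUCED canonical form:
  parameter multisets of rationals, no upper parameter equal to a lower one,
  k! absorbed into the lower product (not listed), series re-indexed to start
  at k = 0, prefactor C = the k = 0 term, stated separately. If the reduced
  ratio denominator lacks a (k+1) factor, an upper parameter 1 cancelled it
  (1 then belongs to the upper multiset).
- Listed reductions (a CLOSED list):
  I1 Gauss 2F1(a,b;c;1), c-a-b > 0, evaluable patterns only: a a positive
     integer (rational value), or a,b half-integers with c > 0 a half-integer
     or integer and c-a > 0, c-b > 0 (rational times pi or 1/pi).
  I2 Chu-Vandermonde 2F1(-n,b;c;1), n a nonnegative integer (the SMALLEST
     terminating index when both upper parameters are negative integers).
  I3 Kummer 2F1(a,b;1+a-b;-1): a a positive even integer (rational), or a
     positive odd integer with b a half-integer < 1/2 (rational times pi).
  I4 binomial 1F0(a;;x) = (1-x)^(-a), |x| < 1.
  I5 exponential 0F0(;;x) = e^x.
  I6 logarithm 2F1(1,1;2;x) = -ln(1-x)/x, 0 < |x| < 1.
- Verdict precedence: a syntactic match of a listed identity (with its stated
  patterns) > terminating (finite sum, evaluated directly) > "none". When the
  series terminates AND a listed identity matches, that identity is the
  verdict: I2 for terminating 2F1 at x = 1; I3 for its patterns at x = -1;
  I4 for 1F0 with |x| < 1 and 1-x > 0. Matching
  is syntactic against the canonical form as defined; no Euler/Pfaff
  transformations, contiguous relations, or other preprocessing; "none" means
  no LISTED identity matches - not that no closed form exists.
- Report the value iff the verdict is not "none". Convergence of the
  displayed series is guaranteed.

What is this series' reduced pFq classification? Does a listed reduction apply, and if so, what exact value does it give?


This is -5/3 * 0F1(-; 3; -1) in reduced canonical form. Verdict: none. A 0F1 with upper {-} fits none of I1-I6 at x = -1; the sum runs forever.

First insight: with t_0 = -5/3, (1)_k (C = -5/3) is k! itself.
Consecutive-term ratio: r(k) = (-1) * 1 / [(k+3) (k+1)] - rational in k, leading ratio (-1); with t_0 = -5/3, classification follows.


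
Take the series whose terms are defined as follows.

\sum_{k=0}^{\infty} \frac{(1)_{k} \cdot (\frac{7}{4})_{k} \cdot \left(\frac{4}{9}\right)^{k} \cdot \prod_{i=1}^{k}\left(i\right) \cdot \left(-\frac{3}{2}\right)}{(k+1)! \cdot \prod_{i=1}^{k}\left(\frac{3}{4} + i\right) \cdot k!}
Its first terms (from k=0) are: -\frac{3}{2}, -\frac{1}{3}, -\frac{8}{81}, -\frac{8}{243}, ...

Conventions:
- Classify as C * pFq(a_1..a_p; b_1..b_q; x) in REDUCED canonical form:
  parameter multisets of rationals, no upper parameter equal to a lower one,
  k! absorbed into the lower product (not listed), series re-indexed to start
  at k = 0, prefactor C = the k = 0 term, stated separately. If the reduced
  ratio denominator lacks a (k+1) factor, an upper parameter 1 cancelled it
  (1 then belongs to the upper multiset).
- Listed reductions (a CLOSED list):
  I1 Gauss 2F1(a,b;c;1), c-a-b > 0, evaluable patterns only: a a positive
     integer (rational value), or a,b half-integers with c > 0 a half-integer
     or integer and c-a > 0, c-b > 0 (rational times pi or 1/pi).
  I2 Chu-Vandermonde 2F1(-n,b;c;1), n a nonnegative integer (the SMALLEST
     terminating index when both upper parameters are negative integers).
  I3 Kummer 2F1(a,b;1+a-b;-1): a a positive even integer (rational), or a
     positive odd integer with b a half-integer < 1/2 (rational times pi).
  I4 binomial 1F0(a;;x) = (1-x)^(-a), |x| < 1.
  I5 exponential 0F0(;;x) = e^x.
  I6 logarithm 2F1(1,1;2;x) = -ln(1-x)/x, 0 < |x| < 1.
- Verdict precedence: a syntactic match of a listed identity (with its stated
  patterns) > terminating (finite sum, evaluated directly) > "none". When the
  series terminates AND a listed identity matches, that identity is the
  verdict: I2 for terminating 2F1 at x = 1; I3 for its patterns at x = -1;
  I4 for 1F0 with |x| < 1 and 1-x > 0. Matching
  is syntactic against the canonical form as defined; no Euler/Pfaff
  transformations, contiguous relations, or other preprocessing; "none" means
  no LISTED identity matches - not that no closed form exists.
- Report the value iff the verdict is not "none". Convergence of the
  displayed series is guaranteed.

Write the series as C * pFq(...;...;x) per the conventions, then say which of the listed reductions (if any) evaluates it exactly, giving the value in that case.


The series (x = \frac{4}{9}) is 2F1: upper {1, 1}, lower {2}, prefactor -\frac{3}{2}. Verdict: logarithm (I6) fires (the logarithm: parameters (1,1;2), x = \frac{4}{9}). Value: \frac{27}{8} \cdot \ln\left(\frac{5}{9}\right).

The tell: t_0 = -\frac{3}{2} here, and the lower running product (C = -3/2) is a rising factorial.
Term ratio: r(k) = \frac{4}{9} * (k+1) (k+1) / [(k+2) (k+1)] - rational in k. x = \frac{4}{9}; t_0 = -\frac{3}{2}; negate the roots.


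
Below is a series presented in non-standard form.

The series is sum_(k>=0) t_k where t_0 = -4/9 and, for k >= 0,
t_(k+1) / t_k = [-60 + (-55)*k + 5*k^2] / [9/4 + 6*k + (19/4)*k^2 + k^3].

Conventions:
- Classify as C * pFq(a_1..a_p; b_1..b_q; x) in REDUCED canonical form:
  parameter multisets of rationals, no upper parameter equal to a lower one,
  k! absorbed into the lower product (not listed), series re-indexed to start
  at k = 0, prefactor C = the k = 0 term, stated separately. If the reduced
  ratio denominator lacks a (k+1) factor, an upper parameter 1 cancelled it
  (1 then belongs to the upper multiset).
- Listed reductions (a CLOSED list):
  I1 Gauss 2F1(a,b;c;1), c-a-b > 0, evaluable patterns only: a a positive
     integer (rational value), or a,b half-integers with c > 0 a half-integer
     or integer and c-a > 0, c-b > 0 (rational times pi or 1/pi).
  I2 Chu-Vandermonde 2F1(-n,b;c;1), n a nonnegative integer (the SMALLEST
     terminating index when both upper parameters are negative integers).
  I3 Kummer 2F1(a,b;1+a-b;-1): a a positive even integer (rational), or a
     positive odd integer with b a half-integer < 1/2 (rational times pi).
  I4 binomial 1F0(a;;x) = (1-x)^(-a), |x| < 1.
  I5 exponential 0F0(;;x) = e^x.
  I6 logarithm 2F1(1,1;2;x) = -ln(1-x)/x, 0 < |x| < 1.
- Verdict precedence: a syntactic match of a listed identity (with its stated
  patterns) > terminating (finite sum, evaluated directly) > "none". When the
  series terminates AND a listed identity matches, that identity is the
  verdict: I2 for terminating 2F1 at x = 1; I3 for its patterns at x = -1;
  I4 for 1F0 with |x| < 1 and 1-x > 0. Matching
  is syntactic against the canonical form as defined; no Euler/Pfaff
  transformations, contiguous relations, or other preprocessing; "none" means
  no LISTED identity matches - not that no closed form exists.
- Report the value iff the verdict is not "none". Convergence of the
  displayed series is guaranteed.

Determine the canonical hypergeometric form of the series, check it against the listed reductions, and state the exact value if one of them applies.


The series (x = 5) is 2F2: upper {-12, 1}, lower {3/4, 3}, prefactor -4/9. Verdict: terminating. With -12 upstairs the series is a 13-term polynomial sum; evaluated term by term. Sum: -7196193530918764/114538895764151859.

First insight: x = 5 and factor the ratio over Q (C = -4/9, x = 5): negated roots = parameters.
Consecutive-term ratio: r(k) = 5 * (k-12) (k+1) / [(k+3/4) (k+3) (k+1)] - rational in k. x = 5; t_0 = -4/9; negate the roots.


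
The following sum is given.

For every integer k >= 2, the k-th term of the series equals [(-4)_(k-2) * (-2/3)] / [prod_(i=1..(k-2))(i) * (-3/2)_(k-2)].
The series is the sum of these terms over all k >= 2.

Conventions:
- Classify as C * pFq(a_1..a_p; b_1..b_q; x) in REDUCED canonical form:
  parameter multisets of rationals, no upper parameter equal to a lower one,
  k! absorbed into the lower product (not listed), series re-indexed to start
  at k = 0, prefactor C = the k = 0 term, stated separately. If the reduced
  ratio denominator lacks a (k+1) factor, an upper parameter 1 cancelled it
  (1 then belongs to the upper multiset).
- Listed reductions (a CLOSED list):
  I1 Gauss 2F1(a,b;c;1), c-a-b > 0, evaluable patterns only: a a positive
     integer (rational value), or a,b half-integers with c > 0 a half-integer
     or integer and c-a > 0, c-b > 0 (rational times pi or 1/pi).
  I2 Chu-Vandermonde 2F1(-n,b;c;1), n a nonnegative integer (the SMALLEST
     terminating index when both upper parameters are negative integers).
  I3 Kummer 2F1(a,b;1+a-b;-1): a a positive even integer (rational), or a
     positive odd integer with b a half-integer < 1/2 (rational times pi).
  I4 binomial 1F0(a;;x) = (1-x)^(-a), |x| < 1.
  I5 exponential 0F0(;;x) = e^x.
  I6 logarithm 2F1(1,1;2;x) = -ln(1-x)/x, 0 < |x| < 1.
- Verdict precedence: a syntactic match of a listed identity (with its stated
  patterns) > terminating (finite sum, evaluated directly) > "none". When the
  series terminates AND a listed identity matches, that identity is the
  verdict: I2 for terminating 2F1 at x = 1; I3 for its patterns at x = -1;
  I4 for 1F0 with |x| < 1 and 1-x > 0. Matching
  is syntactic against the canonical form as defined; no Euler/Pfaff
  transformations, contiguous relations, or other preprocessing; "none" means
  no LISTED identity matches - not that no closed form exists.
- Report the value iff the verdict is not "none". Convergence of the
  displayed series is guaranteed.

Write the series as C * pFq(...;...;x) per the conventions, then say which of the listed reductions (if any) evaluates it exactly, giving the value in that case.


Key observation: x = 1 and the product of the first k integers (C = -2/3) is k!.
Term ratio: r(k) = 1 * (k-4) / [(k-3/2) (k+1)] ; factor over Q: parameters, x = 1, and C = -2/3.

The series (x = 1) is 1F1: upper {-4}, lower {-3/2}, prefactor -2/3. Verdict: terminating - no listed pattern fits, but -4 in the upper list cuts the series at k = 4; direct evaluation. Hence: -50/27.


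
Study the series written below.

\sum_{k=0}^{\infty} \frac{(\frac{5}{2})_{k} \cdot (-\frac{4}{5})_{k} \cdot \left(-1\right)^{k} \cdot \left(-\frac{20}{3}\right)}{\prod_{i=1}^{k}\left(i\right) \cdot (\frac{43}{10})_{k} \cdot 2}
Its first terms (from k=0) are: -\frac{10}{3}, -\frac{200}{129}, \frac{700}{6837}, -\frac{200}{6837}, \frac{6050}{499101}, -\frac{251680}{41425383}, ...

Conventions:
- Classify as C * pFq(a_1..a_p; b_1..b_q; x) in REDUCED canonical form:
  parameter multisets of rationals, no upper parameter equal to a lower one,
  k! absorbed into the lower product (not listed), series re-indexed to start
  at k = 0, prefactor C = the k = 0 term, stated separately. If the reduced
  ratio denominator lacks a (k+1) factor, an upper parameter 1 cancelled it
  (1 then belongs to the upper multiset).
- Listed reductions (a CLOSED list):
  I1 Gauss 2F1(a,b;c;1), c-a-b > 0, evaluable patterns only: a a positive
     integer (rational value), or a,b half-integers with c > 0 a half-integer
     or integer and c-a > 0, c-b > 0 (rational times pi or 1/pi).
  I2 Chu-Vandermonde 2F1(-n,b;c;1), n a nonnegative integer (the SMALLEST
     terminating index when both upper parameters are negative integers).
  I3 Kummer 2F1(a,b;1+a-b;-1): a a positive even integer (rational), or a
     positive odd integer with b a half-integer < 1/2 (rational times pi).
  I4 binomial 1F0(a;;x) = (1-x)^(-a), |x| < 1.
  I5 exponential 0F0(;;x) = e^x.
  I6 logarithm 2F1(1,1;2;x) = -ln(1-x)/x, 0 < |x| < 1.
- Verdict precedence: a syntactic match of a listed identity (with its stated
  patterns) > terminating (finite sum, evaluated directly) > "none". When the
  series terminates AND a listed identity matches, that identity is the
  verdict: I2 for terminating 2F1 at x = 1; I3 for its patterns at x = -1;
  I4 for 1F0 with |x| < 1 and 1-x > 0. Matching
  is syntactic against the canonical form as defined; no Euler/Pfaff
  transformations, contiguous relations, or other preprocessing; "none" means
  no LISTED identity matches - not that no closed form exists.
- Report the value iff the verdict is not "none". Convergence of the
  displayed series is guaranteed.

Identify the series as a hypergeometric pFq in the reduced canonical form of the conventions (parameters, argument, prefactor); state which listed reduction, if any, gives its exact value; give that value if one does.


Reduced: x = -1, 2F1, upper = {-\frac{4}{5}, \frac{5}{2}}, lower = {\frac{43}{10}}, C = -\frac{10}{3}. Verdict: none - at argument -1 the multisets {-\frac{4}{5}, \frac{5}{2}} ; {\frac{43}{10}} match no listed identity.

Structural cue: t_0 = -\frac{10}{3} here, and the constant factors (C = -10/3, x = -1) combine into one prefactor.
Adjacent-term ratio: r(k) = -1 * (k-\frac{4}{5}) (k+\frac{5}{2}) / [(k+\frac{43}{10}) (k+1)] ; factor over Q: parameters, x = -1, and C = -\frac{10}{3}.


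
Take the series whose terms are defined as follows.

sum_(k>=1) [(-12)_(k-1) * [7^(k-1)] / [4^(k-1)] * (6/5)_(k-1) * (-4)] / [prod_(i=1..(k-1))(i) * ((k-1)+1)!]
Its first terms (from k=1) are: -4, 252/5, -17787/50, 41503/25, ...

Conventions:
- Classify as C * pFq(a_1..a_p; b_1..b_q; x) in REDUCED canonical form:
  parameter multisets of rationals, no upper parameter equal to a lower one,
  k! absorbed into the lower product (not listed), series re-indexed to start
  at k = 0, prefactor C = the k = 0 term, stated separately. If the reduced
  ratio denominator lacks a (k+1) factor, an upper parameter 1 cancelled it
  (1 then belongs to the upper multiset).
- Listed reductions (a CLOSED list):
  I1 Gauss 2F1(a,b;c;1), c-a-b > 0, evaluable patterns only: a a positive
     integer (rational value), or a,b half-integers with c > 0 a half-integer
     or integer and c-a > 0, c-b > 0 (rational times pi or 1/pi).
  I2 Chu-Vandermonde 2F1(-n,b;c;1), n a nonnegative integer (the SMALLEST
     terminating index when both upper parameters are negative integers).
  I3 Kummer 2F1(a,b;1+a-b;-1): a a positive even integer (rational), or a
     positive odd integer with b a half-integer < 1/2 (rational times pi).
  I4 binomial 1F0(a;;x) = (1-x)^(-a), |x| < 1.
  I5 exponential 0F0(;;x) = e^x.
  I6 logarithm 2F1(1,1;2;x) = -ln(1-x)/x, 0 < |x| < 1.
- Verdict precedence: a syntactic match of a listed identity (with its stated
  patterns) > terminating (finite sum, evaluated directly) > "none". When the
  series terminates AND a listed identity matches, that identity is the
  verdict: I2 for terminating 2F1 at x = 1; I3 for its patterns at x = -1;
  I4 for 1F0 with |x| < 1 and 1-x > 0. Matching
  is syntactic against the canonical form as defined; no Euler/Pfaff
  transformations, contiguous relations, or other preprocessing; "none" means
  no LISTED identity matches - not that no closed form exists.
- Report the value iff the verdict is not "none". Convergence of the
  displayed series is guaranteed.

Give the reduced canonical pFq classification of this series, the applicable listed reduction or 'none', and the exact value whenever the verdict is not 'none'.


Canonical form: C = -4 times 2F1 with upper {-12, 6/5}, lower {2}, x = 7/4. Verdict: terminating at k = 12: the factor (-12)_k kills every later term; summing the 13 survivors is exact. Value: -575618037375627/6400000000000000.

Structural cue: from the first term -4: the denominator's factorial ratio (prefactor -4) is a lower Pochhammer.
Ratio: r(k) = (7/4) * (k-12) (k+6/5) / [(k+2) (k+1)] ; factor over Q: parameters, x = (7/4), and C = -4.
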